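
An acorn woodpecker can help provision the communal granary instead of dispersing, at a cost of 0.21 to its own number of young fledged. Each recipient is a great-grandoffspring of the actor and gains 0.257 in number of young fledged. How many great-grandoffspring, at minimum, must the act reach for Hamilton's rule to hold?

7

r to a great-grandoffspring = 1/8 (three parent–offspring links: r = (1/2)^3 = 1/8).
Hamilton's rule: n·r·B > C  ⇒  n > C/(r·B) = 0.21/(0.125·0.257) = 6.537.
The smallest integer exceeding 6.537 is 7.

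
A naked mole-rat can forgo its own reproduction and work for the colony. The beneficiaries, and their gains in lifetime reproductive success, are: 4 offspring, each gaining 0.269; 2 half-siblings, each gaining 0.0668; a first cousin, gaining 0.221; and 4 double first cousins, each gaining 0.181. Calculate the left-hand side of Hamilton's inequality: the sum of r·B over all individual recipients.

r to an offspring = 0.5 (one parent–offspring link: r = (1/2)^1 = 1/2).
r to a half-sibling = 0.25 (half-sibs share one parent — one path of length 2: r = (1/2)^2 = 1/4).
r to a first cousin = 0.125 (first cousins share one grandparent pair — two paths of length 4: r = 2·(1/2)^4 = 1/8).
r to a double first cousin = 0.25 (double first cousins share both grandparent pairs — four paths of length 4: r = 4·(1/2)^4 = 1/4).
Summing one r·B term per recipient: 4·0.5·0.269 + 2·0.25·0.0668 + 1·0.125·0.221 + 4·0.25·0.181 = 0.780025.

0.780025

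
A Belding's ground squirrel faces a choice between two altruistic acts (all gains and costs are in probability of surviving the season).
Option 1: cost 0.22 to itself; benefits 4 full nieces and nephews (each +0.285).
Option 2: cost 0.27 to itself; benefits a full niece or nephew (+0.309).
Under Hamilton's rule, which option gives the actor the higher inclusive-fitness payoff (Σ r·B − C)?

Option 1

Option 1: r to a full niece or nephew = 0.25.
Option 1: Σ r·B − C = (4·0.25·0.285) − 0.22 = 0.065.
Option 2: r to a full niece or nephew = 0.25.
Option 2: Σ r·B − C = (1·0.25·0.309) − 0.27 = -0.19275.
Option 1 has the higher net inclusive-fitness payoff.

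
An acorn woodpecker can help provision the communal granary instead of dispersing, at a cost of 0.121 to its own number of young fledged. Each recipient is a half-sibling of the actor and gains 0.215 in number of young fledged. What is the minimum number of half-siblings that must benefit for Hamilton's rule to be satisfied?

3

r to a half-sibling = 1/4 (half-sibs share one parent — one path of length 2: r = (1/2)^2 = 1/4).
Hamilton's rule: n·r·B > C  ⇒  n > C/(r·B) = 0.121/(0.25·0.215) = 2.251.
The smallest integer exceeding 2.251 is 3.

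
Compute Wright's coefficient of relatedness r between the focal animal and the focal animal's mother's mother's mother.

Each parent–offspring link contributes a factor of 1/2, and independent paths through distinct common ancestors add.
Three parent–offspring links: r = (1/2)^3 = 1/8.

0.125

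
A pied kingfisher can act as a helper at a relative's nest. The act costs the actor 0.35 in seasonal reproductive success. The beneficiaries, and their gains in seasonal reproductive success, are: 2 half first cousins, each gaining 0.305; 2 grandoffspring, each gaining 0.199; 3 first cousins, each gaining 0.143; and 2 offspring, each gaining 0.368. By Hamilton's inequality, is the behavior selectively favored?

Yes

Hamilton's rule: the trait is favored when the sum of r·B over every recipient exceeds the actor's cost C.
r to a half first cousin = 1/16 (half first cousins share one grandparent — one path of length 4: r = (1/2)^4 = 1/16).
r to a grandoffspring = 1/4 (two parent–offspring links: r = (1/2)^2 = 1/4).
r to a first cousin = 1/8 (first cousins share one grandparent pair — two paths of length 4: r = 2·(1/2)^4 = 1/8).
r to an offspring = 1/2 (one parent–offspring link: r = (1/2)^1 = 1/2).
Summing one r·B term per recipient: 2·0.0625·0.305 + 2·0.25·0.199 + 3·0.125·0.143 + 2·0.5·0.368 = 0.55925.
0.55925 > 0.35: the indirect benefit exceeds the cost.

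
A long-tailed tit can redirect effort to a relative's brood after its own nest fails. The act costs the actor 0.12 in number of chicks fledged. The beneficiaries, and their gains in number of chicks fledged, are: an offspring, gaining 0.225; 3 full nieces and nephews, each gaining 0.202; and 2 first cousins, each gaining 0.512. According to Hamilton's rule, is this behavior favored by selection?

Hamilton's rule: the trait is favored when the sum of r·B over every recipient exceeds the actor's cost C.
r to an offspring = 1/2 (one parent–offspring link: r = (1/2)^1 = 1/2).
r to a full niece or nephew = 1/4 (full aunt/uncle↔niece/nephew: two paths of length 3 through the shared grandparent pair: r = 2·(1/2)^3 = 1/4).
r to a first cousin = 0.125 (first cousins share one grandparent pair — two paths of length 4: r = 2·(1/2)^4 = 1/8).
Summing one r·B term per recipient: 1·0.5·0.225 + 3·0.25·0.202 + 2·0.125·0.512 = 0.392.
0.392 > 0.12: the indirect benefit exceeds the cost.

Yes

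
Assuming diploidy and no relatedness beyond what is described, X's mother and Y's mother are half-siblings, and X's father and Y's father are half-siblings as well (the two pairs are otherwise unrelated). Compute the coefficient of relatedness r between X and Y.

Independent pedigree routes through distinct common ancestors add.
X and Y are related in two ways: half first cousins through their mothers (r = 1/16) and half first cousins through their fathers (r = 1/16).
r = 1/16 + 1/16 = 0.125.

0.125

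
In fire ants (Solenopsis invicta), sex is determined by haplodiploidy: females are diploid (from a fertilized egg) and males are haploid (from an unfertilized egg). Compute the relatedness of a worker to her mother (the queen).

0.5

One meiotic link between diploid queen and diploid daughter: r = 1/2.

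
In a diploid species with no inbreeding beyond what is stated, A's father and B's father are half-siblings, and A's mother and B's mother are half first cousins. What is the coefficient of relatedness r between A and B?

0.078125

Wright's path rule: contributions from independent ancestry routes add.
A and B are related in two ways: half first cousins through their fathers (r = 1/16) and half second cousins through their mothers (r = 1/64).
r = 1/16 + 1/64 = 0.078125.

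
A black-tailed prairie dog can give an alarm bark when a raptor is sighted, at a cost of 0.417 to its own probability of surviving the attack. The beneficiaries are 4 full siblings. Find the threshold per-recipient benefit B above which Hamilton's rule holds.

r to a full sibling = 1/2 (full sibs share both parents — two paths of length 2: r = 2·(1/2)^2 = 1/2).
Hamilton's rule with n recipients of equal r: n·r·B > C, so B > C/(n·r) = 0.417/(4·0.5) = 0.2085.

0.2085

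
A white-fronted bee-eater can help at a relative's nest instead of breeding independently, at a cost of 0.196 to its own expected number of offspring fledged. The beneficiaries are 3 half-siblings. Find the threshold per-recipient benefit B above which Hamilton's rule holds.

0.2613

r to a half-sibling = 1/4 (half-sibs share one parent — one path of length 2: r = (1/2)^2 = 1/4).
Hamilton's rule with n recipients of equal r: n·r·B > C, so B > C/(n·r) = 0.196/(3·0.25) = 0.2613.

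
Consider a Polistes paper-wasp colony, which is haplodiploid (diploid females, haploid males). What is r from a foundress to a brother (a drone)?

0.25

Her haploid brother carries none of their father's genes and a random half of their mother's genome; that half matches the maternal half of her own genome with probability 1/2: r = 1/2 · 1/2 = 1/4.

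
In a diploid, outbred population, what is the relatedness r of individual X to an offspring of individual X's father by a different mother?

Each parent–offspring link contributes a factor of 1/2, and independent paths through distinct common ancestors add.
Half-sibs share one parent — one path of length 2: r = (1/2)^2 = 1/4.

0.25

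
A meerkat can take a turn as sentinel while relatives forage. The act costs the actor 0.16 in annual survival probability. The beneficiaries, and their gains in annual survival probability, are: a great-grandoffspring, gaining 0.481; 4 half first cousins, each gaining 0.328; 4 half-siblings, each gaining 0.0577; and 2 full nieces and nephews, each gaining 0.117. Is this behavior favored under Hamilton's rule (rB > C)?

Hamilton's rule: the trait is favored when the sum of r·B over every recipient exceeds the actor's cost C.
r to a great-grandoffspring = 0.125 (three parent–offspring links: r = (1/2)^3 = 1/8).
r to a half first cousin = 1/16 (half first cousins share one grandparent — one path of length 4: r = (1/2)^4 = 1/16).
r to a half-sibling = 0.25 (half-sibs share one parent — one path of length 2: r = (1/2)^2 = 1/4).
r to a full niece or nephew = 1/4 (full aunt/uncle↔niece/nephew: two paths of length 3 through the shared grandparent pair: r = 2·(1/2)^3 = 1/4).
Summing one r·B term per recipient: 1·0.125·0.481 + 4·0.0625·0.328 + 4·0.25·0.0577 + 2·0.25·0.117 = 0.258325.
0.258325 > 0.16: the indirect benefit exceeds the cost.

Yes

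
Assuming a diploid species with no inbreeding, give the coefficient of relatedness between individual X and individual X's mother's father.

Each parent–offspring link contributes a factor of 1/2, and independent paths through distinct common ancestors add.
Two parent–offspring links: r = (1/2)^2 = 1/4.

0.25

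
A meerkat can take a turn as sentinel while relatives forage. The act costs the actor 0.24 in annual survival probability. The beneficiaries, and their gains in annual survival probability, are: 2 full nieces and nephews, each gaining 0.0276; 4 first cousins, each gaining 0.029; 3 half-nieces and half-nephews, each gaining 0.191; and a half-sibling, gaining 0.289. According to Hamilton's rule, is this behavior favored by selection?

Hamilton's rule: the trait is favored when the sum of r·B over every recipient exceeds the actor's cost C.
r to a full niece or nephew = 1/4 (full aunt/uncle↔niece/nephew: two paths of length 3 through the shared grandparent pair: r = 2·(1/2)^3 = 1/4).
r to a first cousin = 1/8 (first cousins share one grandparent pair — two paths of length 4: r = 2·(1/2)^4 = 1/8).
r to a half-niece or half-nephew = 1/8 (half-aunt/uncle↔niece/nephew: one path of length 3: r = (1/2)^3 = 1/8).
r to a half-sibling = 1/4 (half-sibs share one parent — one path of length 2: r = (1/2)^2 = 1/4).
Summing one r·B term per recipient: 2·0.25·0.0276 + 4·0.125·0.029 + 3·0.125·0.191 + 1·0.25·0.289 = 0.172175.
0.172175 < 0.24: the indirect benefit is less than the cost.

No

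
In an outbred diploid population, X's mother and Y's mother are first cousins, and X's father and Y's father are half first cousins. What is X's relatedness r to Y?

0.046875

With two independent routes of shared ancestry, r is the sum of the two contributions.
X and Y are related in two ways: second cousins through their mothers (r = 1/32) and half second cousins through their fathers (r = 1/64).
r = 1/32 + 1/64 = 3/64 = 0.046875.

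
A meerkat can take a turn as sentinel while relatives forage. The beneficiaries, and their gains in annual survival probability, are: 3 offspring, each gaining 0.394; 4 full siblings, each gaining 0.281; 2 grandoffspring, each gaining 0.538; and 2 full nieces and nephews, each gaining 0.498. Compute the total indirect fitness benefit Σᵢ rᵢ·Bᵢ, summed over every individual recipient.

r to an offspring = 0.5 (one parent–offspring link: r = (1/2)^1 = 1/2).
r to a full sibling = 0.5 (full sibs share both parents — two paths of length 2: r = 2·(1/2)^2 = 1/2).
r to a grandoffspring = 0.25 (two parent–offspring links: r = (1/2)^2 = 1/4).
r to a full niece or nephew = 1/4 (full aunt/uncle↔niece/nephew: two paths of length 3 through the shared grandparent pair: r = 2·(1/2)^3 = 1/4).
Summing one r·B term per recipient: 3·0.5·0.394 + 4·0.5·0.281 + 2·0.25·0.538 + 2·0.25·0.498 = 1.671.

1.671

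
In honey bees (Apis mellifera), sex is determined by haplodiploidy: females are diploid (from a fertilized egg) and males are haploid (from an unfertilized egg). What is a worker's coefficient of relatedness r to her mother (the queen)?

One meiotic link between diploid queen and diploid daughter: r = 1/2.

0.5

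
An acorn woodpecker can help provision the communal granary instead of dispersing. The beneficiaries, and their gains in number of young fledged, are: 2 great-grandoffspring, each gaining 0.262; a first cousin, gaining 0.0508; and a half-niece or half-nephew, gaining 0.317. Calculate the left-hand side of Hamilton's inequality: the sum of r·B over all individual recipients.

r to a great-grandoffspring = 1/8 (three parent–offspring links: r = (1/2)^3 = 1/8).
r to a first cousin = 1/8 (first cousins share one grandparent pair — two paths of length 4: r = 2·(1/2)^4 = 1/8).
r to a half-niece or half-nephew = 1/8 (half-aunt/uncle↔niece/nephew: one path of length 3: r = (1/2)^3 = 1/8).
Summing one r·B term per recipient: 2·0.125·0.262 + 1·0.125·0.0508 + 1·0.125·0.317 = 0.111475.

0.111475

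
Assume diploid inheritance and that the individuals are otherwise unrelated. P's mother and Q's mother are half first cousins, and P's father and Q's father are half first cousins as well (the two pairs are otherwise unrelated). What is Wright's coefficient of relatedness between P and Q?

Relatedness sums over independent paths through distinct common ancestors.
P and Q are related in two ways: half second cousins through their mothers (r = 1/64) and half second cousins through their fathers (r = 1/64).
r = 1/64 + 1/64 = 1/32 = 0.03125.

0.03125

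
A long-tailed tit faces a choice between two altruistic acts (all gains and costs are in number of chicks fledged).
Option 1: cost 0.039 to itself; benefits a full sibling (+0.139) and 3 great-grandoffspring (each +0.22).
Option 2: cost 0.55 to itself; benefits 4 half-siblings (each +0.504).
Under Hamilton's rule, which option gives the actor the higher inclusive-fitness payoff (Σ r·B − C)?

Option 1

Option 1: r to a full sibling = 0.5.
Option 1: r to a great-grandoffspring = 0.125.
Option 1: Σ r·B − C = (1·0.5·0.139 + 3·0.125·0.22) − 0.039 = 0.113.
Option 2: r to a half-sibling = 0.25.
Option 2: Σ r·B − C = (4·0.25·0.504) − 0.55 = -0.046.
Option 1 has the higher net inclusive-fitness payoff.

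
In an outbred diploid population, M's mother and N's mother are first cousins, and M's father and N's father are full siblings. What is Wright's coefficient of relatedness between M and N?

Independent pedigree routes through distinct common ancestors add.
M and N are related in two ways: second cousins through their mothers (r = 1/32) and first cousins through their fathers (r = 1/8).
r = 1/32 + 1/8 = 5/32 = 0.15625.

0.15625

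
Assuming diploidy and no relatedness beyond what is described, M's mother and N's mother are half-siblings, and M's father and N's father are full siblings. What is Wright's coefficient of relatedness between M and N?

0.1875

With two independent routes of shared ancestry, r is the sum of the two contributions.
M and N are related in two ways: half first cousins through their mothers (r = 1/16) and first cousins through their fathers (r = 1/8).
r = 1/16 + 1/8 = 3/16 = 0.1875.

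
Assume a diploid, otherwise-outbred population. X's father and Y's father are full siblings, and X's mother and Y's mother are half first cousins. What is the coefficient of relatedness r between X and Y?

0.140625

Wright's path rule: contributions from independent ancestry routes add.
X and Y are related in two ways: first cousins through their fathers (r = 1/8) and half second cousins through their mothers (r = 1/64).
r = 1/8 + 1/64 = 9/64 = 0.140625.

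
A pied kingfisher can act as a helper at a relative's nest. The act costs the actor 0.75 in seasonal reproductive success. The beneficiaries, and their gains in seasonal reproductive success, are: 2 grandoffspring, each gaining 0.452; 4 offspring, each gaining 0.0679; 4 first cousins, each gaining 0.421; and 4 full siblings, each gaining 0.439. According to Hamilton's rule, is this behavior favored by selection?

Hamilton's rule: the trait is favored when the sum of r·B over every recipient exceeds the actor's cost C.
r to a grandoffspring = 1/4 (two parent–offspring links: r = (1/2)^2 = 1/4).
r to an offspring = 0.5 (one parent–offspring link: r = (1/2)^1 = 1/2).
r to a first cousin = 0.125 (first cousins share one grandparent pair — two paths of length 4: r = 2·(1/2)^4 = 1/8).
r to a full sibling = 1/2 (full sibs share both parents — two paths of length 2: r = 2·(1/2)^2 = 1/2).
Summing one r·B term per recipient: 2·0.25·0.452 + 4·0.5·0.0679 + 4·0.125·0.421 + 4·0.5·0.439 = 1.4503.
1.4503 > 0.75: the indirect benefit exceeds the cost.

Yes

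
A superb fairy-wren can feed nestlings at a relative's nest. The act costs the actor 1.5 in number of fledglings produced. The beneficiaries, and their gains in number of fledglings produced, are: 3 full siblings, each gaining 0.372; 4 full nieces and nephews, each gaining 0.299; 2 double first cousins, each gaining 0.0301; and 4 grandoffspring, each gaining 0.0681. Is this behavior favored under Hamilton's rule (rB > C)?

No

Hamilton's rule: the trait is favored when the sum of r·B over every recipient exceeds the actor's cost C.
r to a full sibling = 0.5 (full sibs share both parents — two paths of length 2: r = 2·(1/2)^2 = 1/2).
r to a full niece or nephew = 1/4 (full aunt/uncle↔niece/nephew: two paths of length 3 through the shared grandparent pair: r = 2·(1/2)^3 = 1/4).
r to a double first cousin = 0.25 (double first cousins share both grandparent pairs — four paths of length 4: r = 4·(1/2)^4 = 1/4).
r to a grandoffspring = 0.25 (two parent–offspring links: r = (1/2)^2 = 1/4).
Summing one r·B term per recipient: 3·0.5·0.372 + 4·0.25·0.299 + 2·0.25·0.0301 + 4·0.25·0.0681 = 0.94015.
0.94015 < 1.5: the indirect benefit is less than the cost.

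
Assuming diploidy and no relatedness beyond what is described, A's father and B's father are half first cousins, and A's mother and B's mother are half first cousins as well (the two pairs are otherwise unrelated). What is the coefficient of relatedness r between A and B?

Independent pedigree routes through distinct common ancestors add.
A and B are related in two ways: half second cousins through their fathers (r = 1/64) and half second cousins through their mothers (r = 1/64).
r = 1/64 + 1/64 = 0.03125.

0.03125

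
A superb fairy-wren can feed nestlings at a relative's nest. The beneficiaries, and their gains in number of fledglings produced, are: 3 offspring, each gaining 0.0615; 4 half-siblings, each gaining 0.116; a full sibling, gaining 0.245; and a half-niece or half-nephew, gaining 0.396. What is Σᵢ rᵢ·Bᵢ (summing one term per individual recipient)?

0.38025

r to an offspring = 1/2 (one parent–offspring link: r = (1/2)^1 = 1/2).
r to a half-sibling = 1/4 (half-sibs share one parent — one path of length 2: r = (1/2)^2 = 1/4).
r to a full sibling = 0.5 (full sibs share both parents — two paths of length 2: r = 2·(1/2)^2 = 1/2).
r to a half-niece or half-nephew = 1/8 (half-aunt/uncle↔niece/nephew: one path of length 3: r = (1/2)^3 = 1/8).
Summing one r·B term per recipient: 3·0.5·0.0615 + 4·0.25·0.116 + 1·0.5·0.245 + 1·0.125·0.396 = 0.38025.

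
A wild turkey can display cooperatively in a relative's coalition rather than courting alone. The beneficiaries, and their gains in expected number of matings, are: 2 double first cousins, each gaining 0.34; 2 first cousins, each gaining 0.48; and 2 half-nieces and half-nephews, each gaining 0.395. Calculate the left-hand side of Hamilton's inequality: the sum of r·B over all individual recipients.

0.38875

r to a double first cousin = 1/4 (double first cousins share both grandparent pairs — four paths of length 4: r = 4·(1/2)^4 = 1/4).
r to a first cousin = 0.125 (first cousins share one grandparent pair — two paths of length 4: r = 2·(1/2)^4 = 1/8).
r to a half-niece or half-nephew = 1/8 (half-aunt/uncle↔niece/nephew: one path of length 3: r = (1/2)^3 = 1/8).
Summing one r·B term per recipient: 2·0.25·0.34 + 2·0.125·0.48 + 2·0.125·0.395 = 0.38875.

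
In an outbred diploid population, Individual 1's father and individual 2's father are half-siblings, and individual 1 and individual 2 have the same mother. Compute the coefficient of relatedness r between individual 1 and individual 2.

0.3125

With two independent routes of shared ancestry, r is the sum of the two contributions.
Individual 1 and individual 2 are related in two ways: half first cousins through their fathers (r = 1/16) and half-sibs through their shared mother (r = 1/4).
r = 1/16 + 1/4 = 5/16 = 0.3125.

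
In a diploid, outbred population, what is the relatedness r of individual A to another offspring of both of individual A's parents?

Each parent–offspring link contributes a factor of 1/2, and independent paths through distinct common ancestors add.
Full sibs share both parents — two paths of length 2: r = 2·(1/2)^2 = 1/2.

0.5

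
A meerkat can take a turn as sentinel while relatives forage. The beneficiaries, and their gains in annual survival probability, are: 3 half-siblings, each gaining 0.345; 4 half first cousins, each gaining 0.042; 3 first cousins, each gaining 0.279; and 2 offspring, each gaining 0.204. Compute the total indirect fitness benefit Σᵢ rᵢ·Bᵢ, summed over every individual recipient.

0.577875

r to a half-sibling = 0.25 (half-sibs share one parent — one path of length 2: r = (1/2)^2 = 1/4).
r to a half first cousin = 0.0625 (half first cousins share one grandparent — one path of length 4: r = (1/2)^4 = 1/16).
r to a first cousin = 1/8 (first cousins share one grandparent pair — two paths of length 4: r = 2·(1/2)^4 = 1/8).
r to an offspring = 0.5 (one parent–offspring link: r = (1/2)^1 = 1/2).
Summing one r·B term per recipient: 3·0.25·0.345 + 4·0.0625·0.042 + 3·0.125·0.279 + 2·0.5·0.204 = 0.577875.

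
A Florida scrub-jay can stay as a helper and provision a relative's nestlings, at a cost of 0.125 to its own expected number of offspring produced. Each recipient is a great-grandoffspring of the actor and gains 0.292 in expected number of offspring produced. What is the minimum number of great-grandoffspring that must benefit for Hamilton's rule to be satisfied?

r to a great-grandoffspring = 0.125 (three parent–offspring links: r = (1/2)^3 = 1/8).
Hamilton's rule: n·r·B > C  ⇒  n > C/(r·B) = 0.125/(0.125·0.292) = 3.425.
The smallest integer exceeding 3.425 is 4.

4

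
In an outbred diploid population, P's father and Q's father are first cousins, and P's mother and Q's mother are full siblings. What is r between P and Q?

0.15625

Wright's path rule: contributions from independent ancestry routes add.
P and Q are related in two ways: second cousins through their fathers (r = 1/32) and first cousins through their mothers (r = 1/8).
r = 1/32 + 1/8 = 0.15625.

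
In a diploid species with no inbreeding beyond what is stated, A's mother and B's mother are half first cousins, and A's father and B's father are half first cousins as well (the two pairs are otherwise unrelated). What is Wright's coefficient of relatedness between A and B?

0.03125

With two independent routes of shared ancestry, r is the sum of the two contributions.
A and B are related in two ways: half second cousins through their mothers (r = 1/64) and half second cousins through their fathers (r = 1/64).
r = 1/64 + 1/64 = 1/32 = 0.03125.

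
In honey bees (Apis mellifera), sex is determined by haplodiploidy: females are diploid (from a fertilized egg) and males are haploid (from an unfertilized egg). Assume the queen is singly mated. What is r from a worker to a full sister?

Haplodiploid full sisters inherit their father's entire haploid genome identically (contributing 1/2) and on average half of their mother's contribution (1/2 · 1/2 = 1/4); r = 1/2 + 1/4 = 3/4.

0.75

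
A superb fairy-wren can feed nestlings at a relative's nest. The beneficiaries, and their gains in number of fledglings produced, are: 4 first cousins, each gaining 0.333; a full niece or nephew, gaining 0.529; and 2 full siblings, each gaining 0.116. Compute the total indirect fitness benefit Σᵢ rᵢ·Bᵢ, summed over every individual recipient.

r to a first cousin = 1/8 (first cousins share one grandparent pair — two paths of length 4: r = 2·(1/2)^4 = 1/8).
r to a full niece or nephew = 0.25 (full aunt/uncle↔niece/nephew: two paths of length 3 through the shared grandparent pair: r = 2·(1/2)^3 = 1/4).
r to a full sibling = 1/2 (full sibs share both parents — two paths of length 2: r = 2·(1/2)^2 = 1/2).
Summing one r·B term per recipient: 4·0.125·0.333 + 1·0.25·0.529 + 2·0.5·0.116 = 0.41475.

0.41475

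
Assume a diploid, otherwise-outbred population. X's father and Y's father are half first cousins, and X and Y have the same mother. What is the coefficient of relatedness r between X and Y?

0.265625

Wright's path rule: contributions from independent ancestry routes add.
X and Y are related in two ways: half second cousins through their fathers (r = 1/64) and half-sibs through their shared mother (r = 1/4).
r = 1/64 + 1/4 = 0.265625.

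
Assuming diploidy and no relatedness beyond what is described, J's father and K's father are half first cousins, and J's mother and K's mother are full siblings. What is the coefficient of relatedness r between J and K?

0.140625

With two independent routes of shared ancestry, r is the sum of the two contributions.
J and K are related in two ways: half second cousins through their fathers (r = 1/64) and first cousins through their mothers (r = 1/8).
r = 1/64 + 1/8 = 9/64 = 0.140625.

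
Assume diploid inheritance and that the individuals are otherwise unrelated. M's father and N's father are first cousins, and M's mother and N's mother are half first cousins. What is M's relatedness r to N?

With two independent routes of shared ancestry, r is the sum of the two contributions.
M and N are related in two ways: second cousins through their fathers (r = 1/32) and half second cousins through their mothers (r = 1/64).
r = 1/32 + 1/64 = 0.046875.

0.046875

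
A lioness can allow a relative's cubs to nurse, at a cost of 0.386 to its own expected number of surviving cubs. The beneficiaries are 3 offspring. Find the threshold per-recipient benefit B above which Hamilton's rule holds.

0.2573

r to an offspring = 0.5 (one parent–offspring link: r = (1/2)^1 = 1/2).
Hamilton's rule with n recipients of equal r: n·r·B > C, so B > C/(n·r) = 0.386/(3·0.5) = 0.2573.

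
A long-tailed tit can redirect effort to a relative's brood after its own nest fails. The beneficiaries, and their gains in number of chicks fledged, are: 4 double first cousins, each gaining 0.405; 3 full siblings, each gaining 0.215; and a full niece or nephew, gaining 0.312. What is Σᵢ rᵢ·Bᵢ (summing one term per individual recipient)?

0.8055

r to a double first cousin = 0.25 (double first cousins share both grandparent pairs — four paths of length 4: r = 4·(1/2)^4 = 1/4).
r to a full sibling = 0.5 (full sibs share both parents — two paths of length 2: r = 2·(1/2)^2 = 1/2).
r to a full niece or nephew = 0.25 (full aunt/uncle↔niece/nephew: two paths of length 3 through the shared grandparent pair: r = 2·(1/2)^3 = 1/4).
Summing one r·B term per recipient: 4·0.25·0.405 + 3·0.5·0.215 + 1·0.25·0.312 = 0.8055.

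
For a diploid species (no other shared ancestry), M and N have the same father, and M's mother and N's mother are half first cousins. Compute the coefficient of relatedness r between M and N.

0.265625

With two independent routes of shared ancestry, r is the sum of the two contributions.
M and N are related in two ways: half-sibs through their shared father (r = 1/4) and half second cousins through their mothers (r = 1/64).
r = 1/4 + 1/64 = 0.265625.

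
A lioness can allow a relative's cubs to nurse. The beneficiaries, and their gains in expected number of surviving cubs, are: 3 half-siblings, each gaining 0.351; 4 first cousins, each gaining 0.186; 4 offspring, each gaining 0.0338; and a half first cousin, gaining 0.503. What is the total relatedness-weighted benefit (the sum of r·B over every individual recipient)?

0.4552875

r to a half-sibling = 1/4 (half-sibs share one parent — one path of length 2: r = (1/2)^2 = 1/4).
r to a first cousin = 0.125 (first cousins share one grandparent pair — two paths of length 4: r = 2·(1/2)^4 = 1/8).
r to an offspring = 1/2 (one parent–offspring link: r = (1/2)^1 = 1/2).
r to a half first cousin = 1/16 (half first cousins share one grandparent — one path of length 4: r = (1/2)^4 = 1/16).
Summing one r·B term per recipient: 3·0.25·0.351 + 4·0.125·0.186 + 4·0.5·0.0338 + 1·0.0625·0.503 = 0.4552875.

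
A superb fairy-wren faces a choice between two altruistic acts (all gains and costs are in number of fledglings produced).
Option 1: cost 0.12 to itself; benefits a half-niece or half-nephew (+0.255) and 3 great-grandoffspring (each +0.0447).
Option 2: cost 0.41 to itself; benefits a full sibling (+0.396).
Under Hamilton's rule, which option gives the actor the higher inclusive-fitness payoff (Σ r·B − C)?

Option 1: r to a half-niece or half-nephew = 0.125.
Option 1: r to a great-grandoffspring = 0.125.
Option 1: Σ r·B − C = (1·0.125·0.255 + 3·0.125·0.0447) − 0.12 = -0.0713625.
Option 2: r to a full sibling = 0.5.
Option 2: Σ r·B − C = (1·0.5·0.396) − 0.41 = -0.212.
Option 1 has the higher net inclusive-fitness payoff.

Option 1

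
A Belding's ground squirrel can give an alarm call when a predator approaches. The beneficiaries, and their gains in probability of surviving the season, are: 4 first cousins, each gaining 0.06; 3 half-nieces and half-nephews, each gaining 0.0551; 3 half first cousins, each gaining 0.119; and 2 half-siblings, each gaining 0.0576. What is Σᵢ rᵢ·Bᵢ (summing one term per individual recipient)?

0.101775

r to a first cousin = 1/8 (first cousins share one grandparent pair — two paths of length 4: r = 2·(1/2)^4 = 1/8).
r to a half-niece or half-nephew = 1/8 (half-aunt/uncle↔niece/nephew: one path of length 3: r = (1/2)^3 = 1/8).
r to a half first cousin = 0.0625 (half first cousins share one grandparent — one path of length 4: r = (1/2)^4 = 1/16).
r to a half-sibling = 1/4 (half-sibs share one parent — one path of length 2: r = (1/2)^2 = 1/4).
Summing one r·B term per recipient: 4·0.125·0.06 + 3·0.125·0.0551 + 3·0.0625·0.119 + 2·0.25·0.0576 = 0.101775.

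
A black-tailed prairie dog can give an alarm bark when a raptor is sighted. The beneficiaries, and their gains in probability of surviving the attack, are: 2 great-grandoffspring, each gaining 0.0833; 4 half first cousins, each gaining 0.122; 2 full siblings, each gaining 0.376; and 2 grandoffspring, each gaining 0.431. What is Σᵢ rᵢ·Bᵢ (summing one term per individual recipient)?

0.642825

r to a great-grandoffspring = 1/8 (three parent–offspring links: r = (1/2)^3 = 1/8).
r to a half first cousin = 0.0625 (half first cousins share one grandparent — one path of length 4: r = (1/2)^4 = 1/16).
r to a full sibling = 0.5 (full sibs share both parents — two paths of length 2: r = 2·(1/2)^2 = 1/2).
r to a grandoffspring = 0.25 (two parent–offspring links: r = (1/2)^2 = 1/4).
Summing one r·B term per recipient: 2·0.125·0.0833 + 4·0.0625·0.122 + 2·0.5·0.376 + 2·0.25·0.431 = 0.642825.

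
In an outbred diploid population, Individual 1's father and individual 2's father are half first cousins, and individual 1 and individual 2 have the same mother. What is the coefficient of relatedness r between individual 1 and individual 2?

With two independent routes of shared ancestry, r is the sum of the two contributions.
Individual 1 and individual 2 are related in two ways: half second cousins through their fathers (r = 1/64) and half-sibs through their shared mother (r = 1/4).
r = 1/64 + 1/4 = 17/64 = 0.265625.

0.265625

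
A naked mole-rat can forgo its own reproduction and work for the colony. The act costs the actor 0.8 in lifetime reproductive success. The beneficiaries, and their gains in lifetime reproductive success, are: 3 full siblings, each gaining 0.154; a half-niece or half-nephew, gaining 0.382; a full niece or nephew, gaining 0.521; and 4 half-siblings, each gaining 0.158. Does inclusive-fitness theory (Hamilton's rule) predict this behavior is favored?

Hamilton's rule: the trait is favored when the sum of r·B over every recipient exceeds the actor's cost C.
r to a full sibling = 0.5 (full sibs share both parents — two paths of length 2: r = 2·(1/2)^2 = 1/2).
r to a half-niece or half-nephew = 0.125 (half-aunt/uncle↔niece/nephew: one path of length 3: r = (1/2)^3 = 1/8).
r to a full niece or nephew = 1/4 (full aunt/uncle↔niece/nephew: two paths of length 3 through the shared grandparent pair: r = 2·(1/2)^3 = 1/4).
r to a half-sibling = 1/4 (half-sibs share one parent — one path of length 2: r = (1/2)^2 = 1/4).
Summing one r·B term per recipient: 3·0.5·0.154 + 1·0.125·0.382 + 1·0.25·0.521 + 4·0.25·0.158 = 0.567.
0.567 < 0.8: the indirect benefit is less than the cost.

No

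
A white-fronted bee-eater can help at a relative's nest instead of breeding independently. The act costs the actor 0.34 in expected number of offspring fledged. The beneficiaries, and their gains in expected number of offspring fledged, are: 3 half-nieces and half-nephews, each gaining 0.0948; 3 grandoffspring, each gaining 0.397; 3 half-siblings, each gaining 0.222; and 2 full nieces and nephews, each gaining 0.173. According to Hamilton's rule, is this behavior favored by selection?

Yes

Hamilton's rule: the trait is favored when the sum of r·B over every recipient exceeds the actor's cost C.
r to a half-niece or half-nephew = 1/8 (half-aunt/uncle↔niece/nephew: one path of length 3: r = (1/2)^3 = 1/8).
r to a grandoffspring = 0.25 (two parent–offspring links: r = (1/2)^2 = 1/4).
r to a half-sibling = 1/4 (half-sibs share one parent — one path of length 2: r = (1/2)^2 = 1/4).
r to a full niece or nephew = 0.25 (full aunt/uncle↔niece/nephew: two paths of length 3 through the shared grandparent pair: r = 2·(1/2)^3 = 1/4).
Summing one r·B term per recipient: 3·0.125·0.0948 + 3·0.25·0.397 + 3·0.25·0.222 + 2·0.25·0.173 = 0.5863.
0.5863 > 0.34: the indirect benefit exceeds the cost.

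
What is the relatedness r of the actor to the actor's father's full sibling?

0.25

Each parent–offspring link contributes a factor of 1/2, and independent paths through distinct common ancestors add.
Full aunt/uncle↔niece/nephew: two paths of length 3 through the shared grandparent pair: r = 2·(1/2)^3 = 1/4.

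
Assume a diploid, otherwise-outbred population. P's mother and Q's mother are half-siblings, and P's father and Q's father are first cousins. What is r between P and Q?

0.09375

With two independent routes of shared ancestry, r is the sum of the two contributions.
P and Q are related in two ways: half first cousins through their mothers (r = 1/16) and second cousins through their fathers (r = 1/32).
r = 1/16 + 1/32 = 3/32 = 0.09375.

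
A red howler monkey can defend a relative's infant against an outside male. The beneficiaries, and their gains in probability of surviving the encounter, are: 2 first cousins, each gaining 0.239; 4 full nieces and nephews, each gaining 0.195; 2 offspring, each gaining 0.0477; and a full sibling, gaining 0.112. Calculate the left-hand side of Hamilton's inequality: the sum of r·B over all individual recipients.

0.35845

r to a first cousin = 1/8 (first cousins share one grandparent pair — two paths of length 4: r = 2·(1/2)^4 = 1/8).
r to a full niece or nephew = 1/4 (full aunt/uncle↔niece/nephew: two paths of length 3 through the shared grandparent pair: r = 2·(1/2)^3 = 1/4).
r to an offspring = 0.5 (one parent–offspring link: r = (1/2)^1 = 1/2).
r to a full sibling = 1/2 (full sibs share both parents — two paths of length 2: r = 2·(1/2)^2 = 1/2).
Summing one r·B term per recipient: 2·0.125·0.239 + 4·0.25·0.195 + 2·0.5·0.0477 + 1·0.5·0.112 = 0.35845.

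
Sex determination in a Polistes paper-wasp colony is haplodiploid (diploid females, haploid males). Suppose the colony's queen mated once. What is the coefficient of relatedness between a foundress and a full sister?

Haplodiploid full sisters inherit their father's entire haploid genome identically (contributing 1/2) and on average half of their mother's contribution (1/2 · 1/2 = 1/4); r = 1/2 + 1/4 = 3/4.

0.75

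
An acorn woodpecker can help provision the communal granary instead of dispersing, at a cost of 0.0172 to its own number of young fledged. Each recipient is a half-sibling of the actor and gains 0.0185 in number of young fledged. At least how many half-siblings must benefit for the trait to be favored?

4

r to a half-sibling = 0.25 (half-sibs share one parent — one path of length 2: r = (1/2)^2 = 1/4).
Hamilton's rule: n·r·B > C  ⇒  n > C/(r·B) = 0.0172/(0.25·0.0185) = 3.719.
The smallest integer exceeding 3.719 is 4.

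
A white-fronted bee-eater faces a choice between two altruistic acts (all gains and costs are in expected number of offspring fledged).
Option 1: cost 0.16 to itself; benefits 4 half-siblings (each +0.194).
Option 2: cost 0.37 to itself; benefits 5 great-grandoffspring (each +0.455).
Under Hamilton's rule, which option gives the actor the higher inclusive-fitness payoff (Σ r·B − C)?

Option 1: r to a half-sibling = 0.25.
Option 1: Σ r·B − C = (4·0.25·0.194) − 0.16 = 0.034.
Option 2: r to a great-grandoffspring = 0.125.
Option 2: Σ r·B − C = (5·0.125·0.455) − 0.37 = -0.085625.
Option 1 has the higher net inclusive-fitness payoff.

Option 1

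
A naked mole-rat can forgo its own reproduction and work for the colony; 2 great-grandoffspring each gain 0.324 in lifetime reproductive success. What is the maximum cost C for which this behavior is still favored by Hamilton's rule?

r to a great-grandoffspring = 1/8 (three parent–offspring links: r = (1/2)^3 = 1/8).
Hamilton's rule: n·r·B > C, so the trait is favored while C < n·r·B = 2·0.125·0.324 = 0.081.

0.081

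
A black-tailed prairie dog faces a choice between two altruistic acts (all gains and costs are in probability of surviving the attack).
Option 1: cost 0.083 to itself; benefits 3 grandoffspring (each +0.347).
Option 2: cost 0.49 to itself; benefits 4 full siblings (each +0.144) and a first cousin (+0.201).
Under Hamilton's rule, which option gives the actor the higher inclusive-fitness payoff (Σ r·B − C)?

Option 1

Option 1: r to a grandoffspring = 0.25.
Option 1: Σ r·B − C = (3·0.25·0.347) − 0.083 = 0.17725.
Option 2: r to a full sibling = 0.5.
Option 2: r to a first cousin = 0.125.
Option 2: Σ r·B − C = (4·0.5·0.144 + 1·0.125·0.201) − 0.49 = -0.176875.
Option 1 has the higher net inclusive-fitness payoff.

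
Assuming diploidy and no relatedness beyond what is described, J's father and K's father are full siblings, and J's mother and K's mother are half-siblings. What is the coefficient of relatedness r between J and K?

0.1875

Independent pedigree routes through distinct common ancestors add.
J and K are related in two ways: first cousins through their fathers (r = 1/8) and half first cousins through their mothers (r = 1/16).
r = 1/8 + 1/16 = 0.1875.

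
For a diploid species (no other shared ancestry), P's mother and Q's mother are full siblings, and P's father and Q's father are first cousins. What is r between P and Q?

With two independent routes of shared ancestry, r is the sum of the two contributions.
P and Q are related in two ways: first cousins through their mothers (r = 1/8) and second cousins through their fathers (r = 1/32).
r = 1/8 + 1/32 = 5/32 = 0.15625.

0.15625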